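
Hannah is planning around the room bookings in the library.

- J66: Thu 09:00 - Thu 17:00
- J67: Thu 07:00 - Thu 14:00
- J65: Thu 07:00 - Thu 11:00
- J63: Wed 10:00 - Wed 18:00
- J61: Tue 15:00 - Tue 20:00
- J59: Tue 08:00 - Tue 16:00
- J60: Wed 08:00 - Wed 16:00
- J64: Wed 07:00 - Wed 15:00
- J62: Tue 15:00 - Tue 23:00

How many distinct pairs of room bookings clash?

9

Check each pair: they overlap iff neither finishes before the other starts.
Sorted by start: J59, J61, J62, J64, J60, J63, J65, J67, J66.
J61 starts before J59 ends → J59 and J61 overlap.
J62 starts before J59 ends → J59 and J62 overlap.
J64 starts after J59 ends, so nothing later overlaps J59 either.
J62 starts before J61 ends → J61 and J62 overlap.
J64 starts after J61 ends, so nothing later overlaps J61 either.
J64 starts after J62 ends, so nothing later overlaps J62 either.
J60 starts before J64 ends → J64 and J60 overlap.
J63 starts before J64 ends → J64 and J63 overlap.
J65 starts after J64 ends, so nothing later overlaps J64 either.
J63 starts before J60 ends → J60 and J63 overlap.
J65 starts after J60 ends, so nothing later overlaps J60 either.
J65 starts after J63 ends, so nothing later overlaps J63 either.
J67 starts before J65 ends → J65 and J67 overlap.
J66 starts before J65 ends → J65 and J66 overlap.
J66 starts before J67 ends → J67 and J66 overlap.
Overlapping pairs: J59 & J61, J59 & J62, J60 & J63, J60 & J64, J61 & J62, J63 & J64, J65 & J66, J65 & J67, J66 & J67 — 9 in total.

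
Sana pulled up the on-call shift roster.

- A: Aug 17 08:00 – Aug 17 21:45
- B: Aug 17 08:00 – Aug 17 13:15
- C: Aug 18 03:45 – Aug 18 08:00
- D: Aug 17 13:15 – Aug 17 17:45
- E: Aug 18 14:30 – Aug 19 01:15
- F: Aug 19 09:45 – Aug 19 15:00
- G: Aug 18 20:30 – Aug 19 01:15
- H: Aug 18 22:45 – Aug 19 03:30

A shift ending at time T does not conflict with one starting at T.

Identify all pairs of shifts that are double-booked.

Two intervals overlap when each starts before the other ends.
Sorted by start: A, B, D, C, E, G, H, F.
B starts before A ends → A and B overlap.
D starts before A ends → A and D overlap.
C starts after A ends; A is clear from here.
D starts exactly when B ends (back-to-back, no overlap); B is clear from here.
C starts after D ends; D is clear from here.
E starts after C ends; C is clear from here.
G starts before E ends → E and G overlap.
H starts before E ends → E and H overlap.
F starts after E ends.
H starts before G ends → G and H overlap.
F starts after G ends.
F starts after H ends.

A & B, A & D, E & G, E & H, G & H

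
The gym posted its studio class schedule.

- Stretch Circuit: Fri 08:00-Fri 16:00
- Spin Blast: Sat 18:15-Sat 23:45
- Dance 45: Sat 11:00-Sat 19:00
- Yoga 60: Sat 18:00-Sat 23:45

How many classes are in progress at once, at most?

Sort all start/end points and keep a running count:
Fri 08:00 start Stretch Circuit → 1
Fri 16:00 end Stretch Circuit → 0
Sat 11:00 start Dance 45 → 1
Sat 18:00 start Yoga 60 → 2
Sat 18:15 start Spin Blast → 3
Sat 19:00 end Dance 45 → 2
Sat 23:45 end Spin Blast → 1
Sat 23:45 end Yoga 60 → 0
Peak is 3, at Sat 18:15 (Dance 45, Spin Blast, Yoga 60).

3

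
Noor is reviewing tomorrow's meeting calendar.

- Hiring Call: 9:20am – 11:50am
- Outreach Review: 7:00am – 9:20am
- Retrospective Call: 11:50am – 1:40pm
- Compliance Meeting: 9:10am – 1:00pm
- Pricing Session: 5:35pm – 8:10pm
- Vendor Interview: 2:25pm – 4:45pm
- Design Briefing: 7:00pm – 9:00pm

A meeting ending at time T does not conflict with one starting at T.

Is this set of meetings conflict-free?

No

Sorted by start: Outreach Review, Compliance Meeting, Hiring Call, Retrospective Call, Vendor Interview, Pricing Session, Design Briefing.
Compliance Meeting starts before Outreach Review ends → Outreach Review and Compliance Meeting overlap.
That's a conflict, so the schedule is not conflict-free.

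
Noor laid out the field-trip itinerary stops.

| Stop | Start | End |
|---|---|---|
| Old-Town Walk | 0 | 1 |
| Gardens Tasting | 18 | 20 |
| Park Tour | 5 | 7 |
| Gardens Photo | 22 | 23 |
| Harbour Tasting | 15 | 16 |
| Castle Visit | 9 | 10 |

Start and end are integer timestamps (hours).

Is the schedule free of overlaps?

Yes

Sorted by start: Old-Town Walk, Park Tour, Castle Visit, Harbour Tasting, Gardens Tasting, Gardens Photo.
Park Tour starts after Old-Town Walk ends; Old-Town Walk is clear from here.
Castle Visit starts after Park Tour ends; Park Tour is clear from here.
Harbour Tasting starts after Castle Visit ends; Castle Visit is clear from here.
Gardens Tasting starts after Harbour Tasting ends; Harbour Tasting is clear from here.
Gardens Photo starts after Gardens Tasting ends.
Every pair is clear; the schedule has no overlaps.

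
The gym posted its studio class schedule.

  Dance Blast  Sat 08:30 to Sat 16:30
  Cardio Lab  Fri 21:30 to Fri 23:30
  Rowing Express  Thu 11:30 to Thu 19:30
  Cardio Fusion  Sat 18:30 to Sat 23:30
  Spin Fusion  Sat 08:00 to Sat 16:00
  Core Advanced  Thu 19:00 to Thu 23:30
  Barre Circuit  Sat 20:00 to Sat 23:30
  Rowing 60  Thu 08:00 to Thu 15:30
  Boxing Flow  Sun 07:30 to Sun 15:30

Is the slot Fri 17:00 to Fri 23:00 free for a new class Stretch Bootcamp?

Rowing 60: ends Thu 15:30 at or before Stretch Bootcamp starts Fri 17:00 → clear.
Rowing Express: ends Thu 19:30 at or before Stretch Bootcamp starts Fri 17:00 → clear.
Core Advanced: ends Thu 23:30 at or before Stretch Bootcamp starts Fri 17:00 → clear.
Cardio Lab: starts Fri 21:30 before Stretch Bootcamp ends Fri 23:00, and ends Fri 23:30 after Stretch Bootcamp starts Fri 17:00 → overlap.
Spin Fusion: starts Sat 08:00 at or after Stretch Bootcamp ends Fri 23:00 → clear.
Dance Blast: starts Sat 08:30 at or after Stretch Bootcamp ends Fri 23:00 → clear.
Cardio Fusion: starts Sat 18:30 at or after Stretch Bootcamp ends Fri 23:00 → clear.
Barre Circuit: starts Sat 20:00 at or after Stretch Bootcamp ends Fri 23:00 → clear.
Boxing Flow: starts Sun 07:30 at or after Stretch Bootcamp ends Fri 23:00 → clear.
Stretch Bootcamp overlaps Cardio Lab.

No — it overlaps Cardio Lab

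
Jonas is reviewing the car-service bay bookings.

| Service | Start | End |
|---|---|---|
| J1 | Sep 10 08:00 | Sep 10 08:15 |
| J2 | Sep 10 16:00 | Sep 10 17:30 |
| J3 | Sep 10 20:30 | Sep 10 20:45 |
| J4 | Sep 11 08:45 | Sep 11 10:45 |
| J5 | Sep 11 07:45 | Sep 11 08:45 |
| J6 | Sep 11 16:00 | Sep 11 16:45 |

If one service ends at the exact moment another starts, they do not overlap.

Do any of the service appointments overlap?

Sorted by start: J1, J2, J3, J5, J4, J6.
J2 starts after J1 ends, so nothing later overlaps J1 either.
J3 starts after J2 ends, so nothing later overlaps J2 either.
J5 starts after J3 ends, so nothing later overlaps J3 either.
J4 starts exactly when J5 ends (back-to-back, no overlap), so nothing later overlaps J5 either.
J6 starts after J4 ends.
Every pair is clear; the schedule has no overlaps.

No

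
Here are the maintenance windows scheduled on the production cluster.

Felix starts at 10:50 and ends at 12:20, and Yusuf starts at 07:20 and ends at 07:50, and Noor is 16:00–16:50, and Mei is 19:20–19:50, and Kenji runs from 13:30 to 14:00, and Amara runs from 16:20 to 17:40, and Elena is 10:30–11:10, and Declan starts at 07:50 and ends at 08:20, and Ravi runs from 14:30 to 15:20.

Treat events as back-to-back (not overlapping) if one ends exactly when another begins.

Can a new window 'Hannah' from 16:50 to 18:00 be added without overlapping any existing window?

No — it overlaps Amara

Yusuf: ends 07:50 at or before Hannah starts 16:50 → clear.
Declan: ends 08:20 at or before Hannah starts 16:50 → clear.
Elena: ends 11:10 at or before Hannah starts 16:50 → clear.
Felix: ends 12:20 at or before Hannah starts 16:50 → clear.
Kenji: ends 14:00 at or before Hannah starts 16:50 → clear.
Ravi: ends 15:20 at or before Hannah starts 16:50 → clear.
Noor: ends 16:50 at or before Hannah starts 16:50 → clear.
Amara: starts 16:20 before Hannah ends 18:00, and ends 17:40 after Hannah starts 16:50 → overlap.
Mei: starts 19:20 at or after Hannah ends 18:00 → clear.
Hannah overlaps Amara.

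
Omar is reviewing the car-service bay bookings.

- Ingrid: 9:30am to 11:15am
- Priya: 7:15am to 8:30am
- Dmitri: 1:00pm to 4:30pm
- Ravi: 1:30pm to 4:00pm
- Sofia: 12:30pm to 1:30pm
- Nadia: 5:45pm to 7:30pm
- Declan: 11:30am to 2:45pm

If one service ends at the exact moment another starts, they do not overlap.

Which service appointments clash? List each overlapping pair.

Two intervals overlap when each starts before the other ends.
Sorted by start: Priya, Ingrid, Declan, Sofia, Dmitri, Ravi, Nadia.
Ingrid starts after Priya ends — done with Priya.
Declan starts after Ingrid ends — done with Ingrid.
Sofia starts before Declan ends → Declan and Sofia overlap.
Dmitri starts before Declan ends → Declan and Dmitri overlap.
Ravi starts before Declan ends → Declan and Ravi overlap.
Nadia starts after Declan ends.
Dmitri starts before Sofia ends → Sofia and Dmitri overlap.
Ravi starts exactly when Sofia ends (back-to-back, no overlap) — done with Sofia.
Ravi starts before Dmitri ends → Dmitri and Ravi overlap.
Nadia starts after Dmitri ends.
Nadia starts after Ravi ends.

Declan & Dmitri, Declan & Ravi, Declan & Sofia, Dmitri & Ravi, Dmitri & Sofia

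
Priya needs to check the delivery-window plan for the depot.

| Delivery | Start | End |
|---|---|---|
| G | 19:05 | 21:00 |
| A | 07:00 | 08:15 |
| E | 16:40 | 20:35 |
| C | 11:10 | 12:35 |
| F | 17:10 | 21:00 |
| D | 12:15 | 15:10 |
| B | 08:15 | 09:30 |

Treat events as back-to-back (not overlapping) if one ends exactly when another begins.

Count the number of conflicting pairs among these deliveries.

4

Sorted by start: A, B, C, D, E, F, G.
B starts exactly when A ends (back-to-back, no overlap), so A has no further overlaps.
C starts after B ends, so B has no further overlaps.
D starts before C ends → C and D overlap.
E starts after C ends, so C has no further overlaps.
E starts after D ends, so D has no further overlaps.
F starts before E ends → E and F overlap.
G starts before E ends → E and G overlap.
G starts before F ends → F and G overlap.
Overlapping pairs: C & D, E & F, E & G, F & G — 4 in total.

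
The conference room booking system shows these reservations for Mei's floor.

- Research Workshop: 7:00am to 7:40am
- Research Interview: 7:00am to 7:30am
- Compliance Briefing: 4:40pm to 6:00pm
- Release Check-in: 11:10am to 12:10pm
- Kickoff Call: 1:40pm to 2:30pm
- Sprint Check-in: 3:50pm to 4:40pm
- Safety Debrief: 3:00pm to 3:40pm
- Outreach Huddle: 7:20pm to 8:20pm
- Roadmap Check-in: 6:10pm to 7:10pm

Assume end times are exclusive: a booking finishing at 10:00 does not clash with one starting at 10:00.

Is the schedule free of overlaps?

No

Check each pair: they overlap iff neither finishes before the other starts.
Sorted by start: Research Workshop, Research Interview, Release Check-in, Kickoff Call, Safety Debrief, Sprint Check-in, Compliance Briefing, Roadmap Check-in, Outreach Huddle.
Research Interview starts before Research Workshop ends → Research Workshop and Research Interview overlap.
That's a conflict, so the schedule is not conflict-free.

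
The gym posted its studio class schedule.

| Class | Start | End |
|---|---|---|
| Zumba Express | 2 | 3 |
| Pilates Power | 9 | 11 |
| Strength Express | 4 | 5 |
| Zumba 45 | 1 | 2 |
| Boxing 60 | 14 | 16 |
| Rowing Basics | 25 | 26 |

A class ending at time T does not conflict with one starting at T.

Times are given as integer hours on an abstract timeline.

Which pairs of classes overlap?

no overlapping pairs

Check each pair: they overlap iff neither finishes before the other starts.
Sorted by start: Zumba 45, Zumba Express, Strength Express, Pilates Power, Boxing 60, Rowing Basics.
Zumba Express starts exactly when Zumba 45 ends (back-to-back, no overlap), so Zumba 45 has no further overlaps.
Strength Express starts after Zumba Express ends, so Zumba Express has no further overlaps.
Pilates Power starts after Strength Express ends, so Strength Express has no further overlaps.
Boxing 60 starts after Pilates Power ends, so Pilates Power has no further overlaps.
Rowing Basics starts after Boxing 60 ends.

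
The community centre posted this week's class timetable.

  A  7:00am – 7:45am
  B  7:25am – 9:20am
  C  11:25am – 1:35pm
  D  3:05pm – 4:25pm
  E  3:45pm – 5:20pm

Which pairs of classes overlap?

Sorted by start: A, B, C, D, E.
B starts before A ends → A and B overlap.
C starts after A ends, so A has no further overlaps.
C starts after B ends, so B has no further overlaps.
D starts after C ends, so C has no further overlaps.
E starts before D ends → D and E overlap.

A & B, D & E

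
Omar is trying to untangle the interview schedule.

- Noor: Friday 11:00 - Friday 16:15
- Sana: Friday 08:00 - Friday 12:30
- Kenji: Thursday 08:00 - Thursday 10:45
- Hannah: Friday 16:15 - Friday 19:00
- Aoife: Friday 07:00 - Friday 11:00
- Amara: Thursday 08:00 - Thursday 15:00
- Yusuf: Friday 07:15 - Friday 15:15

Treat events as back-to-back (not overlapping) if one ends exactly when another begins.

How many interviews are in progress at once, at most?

3

Sort all start/end points and keep a running count:
Thursday 08:00 start Amara → 1
Thursday 08:00 start Kenji → 2
Thursday 10:45 end Kenji → 1
Thursday 15:00 end Amara → 0
Friday 07:00 start Aoife → 1
Friday 07:15 start Yusuf → 2
Friday 08:00 start Sana → 3
Friday 11:00 end Aoife → 2
Friday 11:00 start Noor → 3
Friday 12:30 end Sana → 2
Friday 15:15 end Yusuf → 1
Friday 16:15 end Noor → 0
Friday 16:15 start Hannah → 1
Friday 19:00 end Hannah → 0
Peak is 3, at Friday 08:00 (Aoife, Sana, Yusuf).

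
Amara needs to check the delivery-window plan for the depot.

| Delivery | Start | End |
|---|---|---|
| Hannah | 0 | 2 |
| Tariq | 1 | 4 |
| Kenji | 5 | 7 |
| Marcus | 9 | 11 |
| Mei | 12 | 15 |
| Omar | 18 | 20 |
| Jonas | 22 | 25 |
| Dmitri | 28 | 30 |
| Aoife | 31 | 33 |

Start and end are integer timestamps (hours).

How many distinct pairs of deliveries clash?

Sorted by start: Hannah, Tariq, Kenji, Marcus, Mei, Omar, Jonas, Dmitri, Aoife.
Tariq starts before Hannah ends → Hannah and Tariq overlap.
Kenji starts after Hannah ends, so Hannah has no further overlaps.
Kenji starts after Tariq ends, so Tariq has no further overlaps.
Marcus starts after Kenji ends, so Kenji has no further overlaps.
Mei starts after Marcus ends, so Marcus has no further overlaps.
Omar starts after Mei ends, so Mei has no further overlaps.
Jonas starts after Omar ends, so Omar has no further overlaps.
Dmitri starts after Jonas ends, so Jonas has no further overlaps.
Aoife starts after Dmitri ends.
Overlapping pairs: Hannah & Tariq — 1 in total.

1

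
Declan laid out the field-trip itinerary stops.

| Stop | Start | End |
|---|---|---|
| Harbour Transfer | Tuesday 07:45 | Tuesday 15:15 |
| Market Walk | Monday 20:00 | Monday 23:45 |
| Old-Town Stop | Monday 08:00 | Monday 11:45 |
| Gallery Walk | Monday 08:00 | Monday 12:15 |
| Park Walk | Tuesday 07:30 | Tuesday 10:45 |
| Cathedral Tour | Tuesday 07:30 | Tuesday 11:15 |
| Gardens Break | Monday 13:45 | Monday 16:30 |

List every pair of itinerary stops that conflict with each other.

Cathedral Tour & Harbour Transfer, Cathedral Tour & Park Walk, Gallery Walk & Old-Town Stop, Harbour Transfer & Park Walk

Sorted by start: Gallery Walk, Old-Town Stop, Gardens Break, Market Walk, Cathedral Tour, Park Walk, Harbour Transfer.
Old-Town Stop starts before Gallery Walk ends → Gallery Walk and Old-Town Stop overlap.
Gardens Break starts after Gallery Walk ends, so Gallery Walk has no further overlaps.
Gardens Break starts after Old-Town Stop ends, so Old-Town Stop has no further overlaps.
Market Walk starts after Gardens Break ends, so Gardens Break has no further overlaps.
Cathedral Tour starts after Market Walk ends, so Market Walk has no further overlaps.
Park Walk starts before Cathedral Tour ends → Cathedral Tour and Park Walk overlap.
Harbour Transfer starts before Cathedral Tour ends → Cathedral Tour and Harbour Transfer overlap.
Harbour Transfer starts before Park Walk ends → Park Walk and Harbour Transfer overlap.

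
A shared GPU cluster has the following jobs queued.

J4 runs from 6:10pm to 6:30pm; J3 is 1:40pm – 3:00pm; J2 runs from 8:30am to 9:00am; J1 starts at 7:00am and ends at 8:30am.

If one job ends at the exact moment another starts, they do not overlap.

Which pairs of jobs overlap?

no overlapping pairs

Sorted by start: J1, J2, J3, J4.
J2 starts exactly when J1 ends (back-to-back, no overlap), so nothing later overlaps J1 either.
J3 starts after J2 ends, so nothing later overlaps J2 either.
J4 starts after J3 ends.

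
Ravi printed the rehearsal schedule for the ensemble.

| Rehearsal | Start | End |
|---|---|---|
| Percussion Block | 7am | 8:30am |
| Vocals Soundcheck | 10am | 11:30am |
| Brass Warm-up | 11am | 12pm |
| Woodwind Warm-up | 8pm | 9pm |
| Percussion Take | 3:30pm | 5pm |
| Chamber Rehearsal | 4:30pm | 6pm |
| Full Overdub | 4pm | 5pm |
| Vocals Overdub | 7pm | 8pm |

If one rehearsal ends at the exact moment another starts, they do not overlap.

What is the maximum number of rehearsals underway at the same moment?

Sweep the timeline, counting +1 at each start and −1 at each end (ends before starts at a tie):
7am start Percussion Block → 1
8:30am end Percussion Block → 0
10am start Vocals Soundcheck → 1
11am start Brass Warm-up → 2
11:30am end Vocals Soundcheck → 1
12pm end Brass Warm-up → 0
3:30pm start Percussion Take → 1
4pm start Full Overdub → 2
4:30pm start Chamber Rehearsal → 3
5pm end Full Overdub → 2
5pm end Percussion Take → 1
6pm end Chamber Rehearsal → 0
7pm start Vocals Overdub → 1
8pm end Vocals Overdub → 0
8pm start Woodwind Warm-up → 1
9pm end Woodwind Warm-up → 0
Peak is 3, at 4:30pm (Chamber Rehearsal, Full Overdub, Percussion Take).

3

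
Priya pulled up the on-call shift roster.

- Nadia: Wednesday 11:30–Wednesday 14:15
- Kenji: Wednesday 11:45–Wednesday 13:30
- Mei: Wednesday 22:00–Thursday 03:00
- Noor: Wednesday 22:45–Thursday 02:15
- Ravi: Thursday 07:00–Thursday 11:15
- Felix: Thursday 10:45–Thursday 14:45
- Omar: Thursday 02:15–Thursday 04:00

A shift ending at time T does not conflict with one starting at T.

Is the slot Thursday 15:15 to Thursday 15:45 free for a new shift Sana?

Yes — the slot is free

Nadia: ends Wednesday 14:15 at or before Sana starts Thursday 15:15 → clear.
Kenji: ends Wednesday 13:30 at or before Sana starts Thursday 15:15 → clear.
Mei: ends Thursday 03:00 at or before Sana starts Thursday 15:15 → clear.
Noor: ends Thursday 02:15 at or before Sana starts Thursday 15:15 → clear.
Omar: ends Thursday 04:00 at or before Sana starts Thursday 15:15 → clear.
Ravi: ends Thursday 11:15 at or before Sana starts Thursday 15:15 → clear.
Felix: ends Thursday 14:45 at or before Sana starts Thursday 15:15 → clear.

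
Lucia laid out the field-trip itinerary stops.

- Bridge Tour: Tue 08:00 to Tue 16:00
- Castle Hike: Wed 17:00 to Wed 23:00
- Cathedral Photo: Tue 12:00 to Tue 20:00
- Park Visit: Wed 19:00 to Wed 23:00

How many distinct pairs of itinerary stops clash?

2

Two intervals overlap when each starts before the other ends.
Sorted by start: Bridge Tour, Cathedral Photo, Castle Hike, Park Visit.
Cathedral Photo starts before Bridge Tour ends → Bridge Tour and Cathedral Photo overlap.
Castle Hike starts after Bridge Tour ends; Bridge Tour is clear from here.
Castle Hike starts after Cathedral Photo ends; Cathedral Photo is clear from here.
Park Visit starts before Castle Hike ends → Castle Hike and Park Visit overlap.
Overlapping pairs: Bridge Tour & Cathedral Photo, Castle Hike & Park Visit — 2 in total.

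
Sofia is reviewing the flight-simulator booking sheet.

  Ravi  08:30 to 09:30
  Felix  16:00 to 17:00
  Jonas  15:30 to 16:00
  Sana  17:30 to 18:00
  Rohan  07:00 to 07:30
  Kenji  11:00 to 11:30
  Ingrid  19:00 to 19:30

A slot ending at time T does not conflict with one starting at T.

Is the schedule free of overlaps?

Yes

Sorted by start: Rohan, Ravi, Kenji, Jonas, Felix, Sana, Ingrid.
Ravi starts after Rohan ends, so nothing later overlaps Rohan either.
Kenji starts after Ravi ends, so nothing later overlaps Ravi either.
Jonas starts after Kenji ends, so nothing later overlaps Kenji either.
Felix starts exactly when Jonas ends (back-to-back, no overlap), so nothing later overlaps Jonas either.
Sana starts after Felix ends, so nothing later overlaps Felix either.
Ingrid starts after Sana ends.
Every pair is clear; the schedule has no overlaps.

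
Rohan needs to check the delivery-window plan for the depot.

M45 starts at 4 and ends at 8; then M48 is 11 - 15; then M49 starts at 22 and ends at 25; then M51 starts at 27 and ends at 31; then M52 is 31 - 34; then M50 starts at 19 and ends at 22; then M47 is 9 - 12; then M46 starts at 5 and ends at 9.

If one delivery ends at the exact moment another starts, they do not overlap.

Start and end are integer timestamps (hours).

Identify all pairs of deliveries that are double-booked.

Two intervals overlap when each starts before the other ends.
Sorted by start: M45, M46, M47, M48, M50, M49, M51, M52.
M46 starts before M45 ends → M45 and M46 overlap.
M47 starts after M45 ends; M45 is clear from here.
M47 starts exactly when M46 ends (back-to-back, no overlap); M46 is clear from here.
M48 starts before M47 ends → M47 and M48 overlap.
M50 starts after M47 ends; M47 is clear from here.
M50 starts after M48 ends; M48 is clear from here.
M49 starts exactly when M50 ends (back-to-back, no overlap); M50 is clear from here.
M51 starts after M49 ends; M49 is clear from here.
M52 starts exactly when M51 ends (back-to-back, no overlap).

M45 & M46, M47 & M48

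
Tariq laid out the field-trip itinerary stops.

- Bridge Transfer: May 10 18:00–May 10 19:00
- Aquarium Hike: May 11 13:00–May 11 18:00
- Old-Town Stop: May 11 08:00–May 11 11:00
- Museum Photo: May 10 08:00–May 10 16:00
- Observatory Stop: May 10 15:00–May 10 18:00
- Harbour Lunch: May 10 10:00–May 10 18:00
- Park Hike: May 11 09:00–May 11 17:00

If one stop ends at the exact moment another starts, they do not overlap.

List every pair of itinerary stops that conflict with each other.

Aquarium Hike & Park Hike, Harbour Lunch & Museum Photo, Harbour Lunch & Observatory Stop, Museum Photo & Observatory Stop, Old-Town Stop & Park Hike

Sorted by start: Museum Photo, Harbour Lunch, Observatory Stop, Bridge Transfer, Old-Town Stop, Park Hike, Aquarium Hike.
Harbour Lunch starts before Museum Photo ends → Museum Photo and Harbour Lunch overlap.
Observatory Stop starts before Museum Photo ends → Museum Photo and Observatory Stop overlap.
Bridge Transfer starts after Museum Photo ends, so Museum Photo has no further overlaps.
Observatory Stop starts before Harbour Lunch ends → Harbour Lunch and Observatory Stop overlap.
Bridge Transfer starts exactly when Harbour Lunch ends (back-to-back, no overlap), so Harbour Lunch has no further overlaps.
Bridge Transfer starts exactly when Observatory Stop ends (back-to-back, no overlap), so Observatory Stop has no further overlaps.
Old-Town Stop starts after Bridge Transfer ends, so Bridge Transfer has no further overlaps.
Park Hike starts before Old-Town Stop ends → Old-Town Stop and Park Hike overlap.
Aquarium Hike starts after Old-Town Stop ends.
Aquarium Hike starts before Park Hike ends → Park Hike and Aquarium Hike overlap.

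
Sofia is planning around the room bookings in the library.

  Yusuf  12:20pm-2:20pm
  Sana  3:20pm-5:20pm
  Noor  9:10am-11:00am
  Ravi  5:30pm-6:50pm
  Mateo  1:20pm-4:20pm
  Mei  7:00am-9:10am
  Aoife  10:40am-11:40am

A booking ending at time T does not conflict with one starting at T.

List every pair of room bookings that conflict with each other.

Check each pair: they overlap iff neither finishes before the other starts.
Sorted by start: Mei, Noor, Aoife, Yusuf, Mateo, Sana, Ravi.
Noor starts exactly when Mei ends (back-to-back, no overlap); Mei is clear from here.
Aoife starts before Noor ends → Noor and Aoife overlap.
Yusuf starts after Noor ends; Noor is clear from here.
Yusuf starts after Aoife ends; Aoife is clear from here.
Mateo starts before Yusuf ends → Yusuf and Mateo overlap.
Sana starts after Yusuf ends; Yusuf is clear from here.
Sana starts before Mateo ends → Mateo and Sana overlap.
Ravi starts after Mateo ends.
Ravi starts after Sana ends.

Aoife & Noor, Mateo & Sana, Mateo & Yusuf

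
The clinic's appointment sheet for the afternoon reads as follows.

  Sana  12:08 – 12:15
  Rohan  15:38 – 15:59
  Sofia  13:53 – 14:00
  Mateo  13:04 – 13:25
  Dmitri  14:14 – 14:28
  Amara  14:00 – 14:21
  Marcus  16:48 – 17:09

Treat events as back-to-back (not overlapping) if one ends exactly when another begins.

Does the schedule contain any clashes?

Sorted by start: Sana, Mateo, Sofia, Amara, Dmitri, Rohan, Marcus.
Mateo starts after Sana ends, so nothing later overlaps Sana either.
Sofia starts after Mateo ends, so nothing later overlaps Mateo either.
Amara starts exactly when Sofia ends (back-to-back, no overlap), so nothing later overlaps Sofia either.
Dmitri starts before Amara ends → Amara and Dmitri overlap.
That's a conflict, so the schedule is not conflict-free.

Yes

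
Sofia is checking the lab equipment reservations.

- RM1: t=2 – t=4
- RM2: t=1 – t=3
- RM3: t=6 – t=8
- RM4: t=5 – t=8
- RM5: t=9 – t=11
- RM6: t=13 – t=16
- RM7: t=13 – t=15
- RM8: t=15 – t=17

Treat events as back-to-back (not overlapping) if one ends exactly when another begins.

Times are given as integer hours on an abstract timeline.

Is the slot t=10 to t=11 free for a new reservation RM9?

No — it overlaps RM5

RM2: ends t=3 at or before RM9 starts t=10 → clear.
RM1: ends t=4 at or before RM9 starts t=10 → clear.
RM4: ends t=8 at or before RM9 starts t=10 → clear.
RM3: ends t=8 at or before RM9 starts t=10 → clear.
RM5: starts t=9 before RM9 ends t=11, and ends t=11 after RM9 starts t=10 → overlap.
RM6: starts t=13 at or after RM9 ends t=11 → clear.
RM7: starts t=13 at or after RM9 ends t=11 → clear.
RM8: starts t=15 at or after RM9 ends t=11 → clear.
RM9 overlaps RM5.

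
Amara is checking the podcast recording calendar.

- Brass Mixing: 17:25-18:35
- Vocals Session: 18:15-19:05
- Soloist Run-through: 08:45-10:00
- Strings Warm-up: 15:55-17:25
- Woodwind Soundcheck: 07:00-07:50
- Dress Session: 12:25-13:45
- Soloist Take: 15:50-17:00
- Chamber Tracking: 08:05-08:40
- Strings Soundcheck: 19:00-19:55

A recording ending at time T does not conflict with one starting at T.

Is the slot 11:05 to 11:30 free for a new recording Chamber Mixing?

Woodwind Soundcheck: ends 07:50 at or before Chamber Mixing starts 11:05 → clear.
Chamber Tracking: ends 08:40 at or before Chamber Mixing starts 11:05 → clear.
Soloist Run-through: ends 10:00 at or before Chamber Mixing starts 11:05 → clear.
Dress Session: starts 12:25 at or after Chamber Mixing ends 11:30 → clear.
Soloist Take: starts 15:50 at or after Chamber Mixing ends 11:30 → clear.
Strings Warm-up: starts 15:55 at or after Chamber Mixing ends 11:30 → clear.
Brass Mixing: starts 17:25 at or after Chamber Mixing ends 11:30 → clear.
Vocals Session: starts 18:15 at or after Chamber Mixing ends 11:30 → clear.
Strings Soundcheck: starts 19:00 at or after Chamber Mixing ends 11:30 → clear.

Yes — the slot is free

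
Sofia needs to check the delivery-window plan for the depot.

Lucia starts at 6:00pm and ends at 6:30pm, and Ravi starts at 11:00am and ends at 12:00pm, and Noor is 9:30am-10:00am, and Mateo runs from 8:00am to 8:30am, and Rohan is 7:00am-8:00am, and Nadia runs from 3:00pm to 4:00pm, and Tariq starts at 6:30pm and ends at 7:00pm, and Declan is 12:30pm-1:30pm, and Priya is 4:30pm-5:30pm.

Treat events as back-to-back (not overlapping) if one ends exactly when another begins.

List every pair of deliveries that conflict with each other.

Two intervals overlap when each starts before the other ends.
Sorted by start: Rohan, Mateo, Noor, Ravi, Declan, Nadia, Priya, Lucia, Tariq.
Mateo starts exactly when Rohan ends (back-to-back, no overlap), so Rohan has no further overlaps.
Noor starts after Mateo ends, so Mateo has no further overlaps.
Ravi starts after Noor ends, so Noor has no further overlaps.
Declan starts after Ravi ends, so Ravi has no further overlaps.
Nadia starts after Declan ends, so Declan has no further overlaps.
Priya starts after Nadia ends, so Nadia has no further overlaps.
Lucia starts after Priya ends, so Priya has no further overlaps.
Tariq starts exactly when Lucia ends (back-to-back, no overlap).

none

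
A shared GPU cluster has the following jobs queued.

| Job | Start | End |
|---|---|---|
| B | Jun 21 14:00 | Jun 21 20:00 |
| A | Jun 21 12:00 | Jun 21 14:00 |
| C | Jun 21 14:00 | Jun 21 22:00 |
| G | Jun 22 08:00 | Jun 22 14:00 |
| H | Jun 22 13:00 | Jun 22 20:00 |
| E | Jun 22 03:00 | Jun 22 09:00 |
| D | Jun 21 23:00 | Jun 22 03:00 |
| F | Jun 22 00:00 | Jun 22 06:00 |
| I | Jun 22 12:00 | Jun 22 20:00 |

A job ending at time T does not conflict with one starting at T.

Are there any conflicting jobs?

Yes

Sorted by start: A, B, C, D, F, E, G, I, H.
B starts exactly when A ends (back-to-back, no overlap), so A has no further overlaps.
C starts before B ends → B and C overlap.
That's a conflict, so the schedule is not conflict-free.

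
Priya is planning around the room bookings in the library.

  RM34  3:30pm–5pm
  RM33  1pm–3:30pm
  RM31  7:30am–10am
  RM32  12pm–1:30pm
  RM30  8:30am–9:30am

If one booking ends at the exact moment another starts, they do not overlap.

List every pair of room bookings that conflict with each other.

RM30 & RM31, RM32 & RM33

Sorted by start: RM31, RM30, RM32, RM33, RM34.
RM30 starts before RM31 ends → RM31 and RM30 overlap.
RM32 starts after RM31 ends, so RM31 has no further overlaps.
RM32 starts after RM30 ends, so RM30 has no further overlaps.
RM33 starts before RM32 ends → RM32 and RM33 overlap.
RM34 starts after RM32 ends.
RM34 starts exactly when RM33 ends (back-to-back, no overlap).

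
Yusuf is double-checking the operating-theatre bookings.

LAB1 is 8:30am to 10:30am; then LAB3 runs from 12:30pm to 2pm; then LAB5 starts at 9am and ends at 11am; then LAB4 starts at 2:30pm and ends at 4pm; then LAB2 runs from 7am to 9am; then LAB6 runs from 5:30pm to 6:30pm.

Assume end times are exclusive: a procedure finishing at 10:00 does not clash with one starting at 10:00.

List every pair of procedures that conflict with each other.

LAB1 & LAB2, LAB1 & LAB5

Sorted by start: LAB2, LAB1, LAB5, LAB3, LAB4, LAB6.
LAB1 starts before LAB2 ends → LAB2 and LAB1 overlap.
LAB5 starts exactly when LAB2 ends (back-to-back, no overlap); LAB2 is clear from here.
LAB5 starts before LAB1 ends → LAB1 and LAB5 overlap.
LAB3 starts after LAB1 ends; LAB1 is clear from here.
LAB3 starts after LAB5 ends; LAB5 is clear from here.
LAB4 starts after LAB3 ends; LAB3 is clear from here.
LAB6 starts after LAB4 ends.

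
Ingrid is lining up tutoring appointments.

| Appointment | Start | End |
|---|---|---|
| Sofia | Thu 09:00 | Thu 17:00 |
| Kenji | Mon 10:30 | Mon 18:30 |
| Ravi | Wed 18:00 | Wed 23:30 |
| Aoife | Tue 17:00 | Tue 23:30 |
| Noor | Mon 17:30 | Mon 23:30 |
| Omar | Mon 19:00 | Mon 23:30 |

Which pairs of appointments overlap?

Sorted by start: Kenji, Noor, Omar, Aoife, Ravi, Sofia.
Noor starts before Kenji ends → Kenji and Noor overlap.
Omar starts after Kenji ends, so nothing later overlaps Kenji either.
Omar starts before Noor ends → Noor and Omar overlap.
Aoife starts after Noor ends, so nothing later overlaps Noor either.
Aoife starts after Omar ends, so nothing later overlaps Omar either.
Ravi starts after Aoife ends, so nothing later overlaps Aoife either.
Sofia starts after Ravi ends.

Kenji & Noor, Noor & Omar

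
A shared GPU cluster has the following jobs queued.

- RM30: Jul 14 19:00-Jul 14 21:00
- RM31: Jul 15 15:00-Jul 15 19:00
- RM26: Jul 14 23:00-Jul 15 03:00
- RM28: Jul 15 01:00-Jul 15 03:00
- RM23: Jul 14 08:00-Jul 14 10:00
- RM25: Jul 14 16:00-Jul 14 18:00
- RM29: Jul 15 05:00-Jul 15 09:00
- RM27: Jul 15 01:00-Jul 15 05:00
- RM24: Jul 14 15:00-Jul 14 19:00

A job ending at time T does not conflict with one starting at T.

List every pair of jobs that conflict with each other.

Check each pair: they overlap iff neither finishes before the other starts.
Sorted by start: RM23, RM24, RM25, RM30, RM26, RM27, RM28, RM29, RM31.
RM24 starts after RM23 ends — done with RM23.
RM25 starts before RM24 ends → RM24 and RM25 overlap.
RM30 starts exactly when RM24 ends (back-to-back, no overlap) — done with RM24.
RM30 starts after RM25 ends — done with RM25.
RM26 starts after RM30 ends — done with RM30.
RM27 starts before RM26 ends → RM26 and RM27 overlap.
RM28 starts before RM26 ends → RM26 and RM28 overlap.
RM29 starts after RM26 ends — done with RM26.
RM28 starts before RM27 ends → RM27 and RM28 overlap.
RM29 starts exactly when RM27 ends (back-to-back, no overlap) — done with RM27.
RM29 starts after RM28 ends — done with RM28.
RM31 starts after RM29 ends.

RM24 & RM25, RM26 & RM27, RM26 & RM28, RM27 & RM28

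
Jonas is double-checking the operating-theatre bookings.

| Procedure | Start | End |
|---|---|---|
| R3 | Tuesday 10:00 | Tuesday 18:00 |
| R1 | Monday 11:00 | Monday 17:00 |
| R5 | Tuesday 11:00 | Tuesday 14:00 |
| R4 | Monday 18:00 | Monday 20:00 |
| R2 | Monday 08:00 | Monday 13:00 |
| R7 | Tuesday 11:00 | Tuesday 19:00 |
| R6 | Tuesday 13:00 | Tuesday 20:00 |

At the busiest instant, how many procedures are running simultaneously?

4

Walk through starts and ends in time order (an end at T is processed before a start at T):
Monday 08:00 start R2 → 1
Monday 11:00 start R1 → 2
Monday 13:00 end R2 → 1
Monday 17:00 end R1 → 0
Monday 18:00 start R4 → 1
Monday 20:00 end R4 → 0
Tuesday 10:00 start R3 → 1
Tuesday 11:00 start R5 → 2
Tuesday 11:00 start R7 → 3
Tuesday 13:00 start R6 → 4
Tuesday 14:00 end R5 → 3
Tuesday 18:00 end R3 → 2
Tuesday 19:00 end R7 → 1
Tuesday 20:00 end R6 → 0
Peak is 4, at Tuesday 13:00 (R3, R5, R6, R7).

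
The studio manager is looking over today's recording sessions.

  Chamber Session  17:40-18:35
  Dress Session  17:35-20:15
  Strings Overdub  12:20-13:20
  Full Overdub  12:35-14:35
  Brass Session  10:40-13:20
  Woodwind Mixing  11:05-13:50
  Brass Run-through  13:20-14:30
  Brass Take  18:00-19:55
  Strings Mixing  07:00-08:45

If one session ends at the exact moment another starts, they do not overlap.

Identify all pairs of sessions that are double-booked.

Brass Run-through & Full Overdub, Brass Run-through & Woodwind Mixing, Brass Session & Full Overdub, Brass Session & Strings Overdub, Brass Session & Woodwind Mixing, Brass Take & Chamber Session, Brass Take & Dress Session, Chamber Session & Dress Session, Full Overdub & Strings Overdub, Full Overdub & Woodwind Mixing, Strings Overdub & Woodwind Mixing

Sorted by start: Strings Mixing, Brass Session, Woodwind Mixing, Strings Overdub, Full Overdub, Brass Run-through, Dress Session, Chamber Session, Brass Take.
Brass Session starts after Strings Mixing ends — done with Strings Mixing.
Woodwind Mixing starts before Brass Session ends → Brass Session and Woodwind Mixing overlap.
Strings Overdub starts before Brass Session ends → Brass Session and Strings Overdub overlap.
Full Overdub starts before Brass Session ends → Brass Session and Full Overdub overlap.
Brass Run-through starts exactly when Brass Session ends (back-to-back, no overlap) — done with Brass Session.
Strings Overdub starts before Woodwind Mixing ends → Woodwind Mixing and Strings Overdub overlap.
Full Overdub starts before Woodwind Mixing ends → Woodwind Mixing and Full Overdub overlap.
Brass Run-through starts before Woodwind Mixing ends → Woodwind Mixing and Brass Run-through overlap.
Dress Session starts after Woodwind Mixing ends — done with Woodwind Mixing.
Full Overdub starts before Strings Overdub ends → Strings Overdub and Full Overdub overlap.
Brass Run-through starts exactly when Strings Overdub ends (back-to-back, no overlap) — done with Strings Overdub.
Brass Run-through starts before Full Overdub ends → Full Overdub and Brass Run-through overlap.
Dress Session starts after Full Overdub ends — done with Full Overdub.
Dress Session starts after Brass Run-through ends — done with Brass Run-through.
Chamber Session starts before Dress Session ends → Dress Session and Chamber Session overlap.
Brass Take starts before Dress Session ends → Dress Session and Brass Take overlap.
Brass Take starts before Chamber Session ends → Chamber Session and Brass Take overlap.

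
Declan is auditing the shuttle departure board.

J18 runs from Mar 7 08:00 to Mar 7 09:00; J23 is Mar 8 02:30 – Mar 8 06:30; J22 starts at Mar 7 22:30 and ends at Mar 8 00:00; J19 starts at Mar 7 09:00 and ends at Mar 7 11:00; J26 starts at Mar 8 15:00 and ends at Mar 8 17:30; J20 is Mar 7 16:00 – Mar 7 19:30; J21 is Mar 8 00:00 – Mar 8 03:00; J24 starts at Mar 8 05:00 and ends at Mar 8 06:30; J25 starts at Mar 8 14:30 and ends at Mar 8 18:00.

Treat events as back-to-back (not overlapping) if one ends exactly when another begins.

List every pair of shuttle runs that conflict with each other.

Sorted by start: J18, J19, J20, J22, J21, J23, J24, J25, J26.
J19 starts exactly when J18 ends (back-to-back, no overlap) — done with J18.
J20 starts after J19 ends — done with J19.
J22 starts after J20 ends — done with J20.
J21 starts exactly when J22 ends (back-to-back, no overlap) — done with J22.
J23 starts before J21 ends → J21 and J23 overlap.
J24 starts after J21 ends — done with J21.
J24 starts before J23 ends → J23 and J24 overlap.
J25 starts after J23 ends — done with J23.
J25 starts after J24 ends — done with J24.
J26 starts before J25 ends → J25 and J26 overlap.

J21 & J23, J23 & J24, J25 & J26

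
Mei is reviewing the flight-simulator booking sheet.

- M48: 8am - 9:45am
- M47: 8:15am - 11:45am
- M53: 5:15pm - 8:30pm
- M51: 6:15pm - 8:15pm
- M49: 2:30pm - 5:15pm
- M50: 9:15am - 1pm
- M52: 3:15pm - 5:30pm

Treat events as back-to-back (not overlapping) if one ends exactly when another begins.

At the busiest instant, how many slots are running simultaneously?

Sweep the timeline, counting +1 at each start and −1 at each end (ends before starts at a tie):
8am start M48 → 1
8:15am start M47 → 2
9:15am start M50 → 3
9:45am end M48 → 2
11:45am end M47 → 1
1pm end M50 → 0
2:30pm start M49 → 1
3:15pm start M52 → 2
5:15pm end M49 → 1
5:15pm start M53 → 2
5:30pm end M52 → 1
6:15pm start M51 → 2
8:15pm end M51 → 1
8:30pm end M53 → 0
Peak is 3, at 9:15am (M47, M48, M50).

3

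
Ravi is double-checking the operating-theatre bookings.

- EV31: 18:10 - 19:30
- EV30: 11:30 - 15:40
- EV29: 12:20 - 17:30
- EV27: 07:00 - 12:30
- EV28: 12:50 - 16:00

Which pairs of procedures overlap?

EV27 & EV29, EV27 & EV30, EV28 & EV29, EV28 & EV30, EV29 & EV30

Sorted by start: EV27, EV30, EV29, EV28, EV31.
EV30 starts before EV27 ends → EV27 and EV30 overlap.
EV29 starts before EV27 ends → EV27 and EV29 overlap.
EV28 starts after EV27 ends, so EV27 has no further overlaps.
EV29 starts before EV30 ends → EV30 and EV29 overlap.
EV28 starts before EV30 ends → EV30 and EV28 overlap.
EV31 starts after EV30 ends.
EV28 starts before EV29 ends → EV29 and EV28 overlap.
EV31 starts after EV29 ends.
EV31 starts after EV28 ends.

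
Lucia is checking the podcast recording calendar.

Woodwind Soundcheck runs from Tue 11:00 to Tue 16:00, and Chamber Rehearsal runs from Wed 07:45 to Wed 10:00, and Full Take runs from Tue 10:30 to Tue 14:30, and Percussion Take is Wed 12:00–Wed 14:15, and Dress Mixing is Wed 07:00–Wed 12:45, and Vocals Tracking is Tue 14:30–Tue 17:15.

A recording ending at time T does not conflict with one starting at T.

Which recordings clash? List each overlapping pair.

Chamber Rehearsal & Dress Mixing, Dress Mixing & Percussion Take, Full Take & Woodwind Soundcheck, Vocals Tracking & Woodwind Soundcheck

Check each pair: they overlap iff neither finishes before the other starts.
Sorted by start: Full Take, Woodwind Soundcheck, Vocals Tracking, Dress Mixing, Chamber Rehearsal, Percussion Take.
Woodwind Soundcheck starts before Full Take ends → Full Take and Woodwind Soundcheck overlap.
Vocals Tracking starts exactly when Full Take ends (back-to-back, no overlap) — done with Full Take.
Vocals Tracking starts before Woodwind Soundcheck ends → Woodwind Soundcheck and Vocals Tracking overlap.
Dress Mixing starts after Woodwind Soundcheck ends — done with Woodwind Soundcheck.
Dress Mixing starts after Vocals Tracking ends — done with Vocals Tracking.
Chamber Rehearsal starts before Dress Mixing ends → Dress Mixing and Chamber Rehearsal overlap.
Percussion Take starts before Dress Mixing ends → Dress Mixing and Percussion Take overlap.
Percussion Take starts after Chamber Rehearsal ends.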